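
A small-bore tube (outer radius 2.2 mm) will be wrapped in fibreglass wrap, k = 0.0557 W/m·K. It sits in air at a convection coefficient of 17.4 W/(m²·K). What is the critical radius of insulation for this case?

For a cylinder r_cr = k/h = 0.0557/17.4
r_cr = 3.2 mm; since the bare radius (2.2 mm) is below r_cr, adding a thin layer of insulation will *increase* heat loss.

r_cr ≈ 3.2 mm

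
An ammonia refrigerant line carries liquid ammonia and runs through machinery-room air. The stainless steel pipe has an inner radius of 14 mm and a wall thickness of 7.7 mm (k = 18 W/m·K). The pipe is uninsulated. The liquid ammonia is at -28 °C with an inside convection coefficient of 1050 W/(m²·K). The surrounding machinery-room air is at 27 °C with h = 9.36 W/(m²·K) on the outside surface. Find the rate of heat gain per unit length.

q′ ≈ 68.9 W/m

Treating each annulus and film as a series resistance:
R_inner film = 1/(h_i·2πr₁L) = 1/(1050×2π×0.014×1) = 0.01083 K/W
R_stainless steel pipe wall = ln(21.7/14)/(2π×18×1) = 0.003875 K/W
R_outer film = 1/(h_o·2πr_oL) = 1/(9.36×2π×0.0217×1) = 0.7836 K/W
R_total = 0.7983 K/W
Q = ΔT/R_total = 55/0.7983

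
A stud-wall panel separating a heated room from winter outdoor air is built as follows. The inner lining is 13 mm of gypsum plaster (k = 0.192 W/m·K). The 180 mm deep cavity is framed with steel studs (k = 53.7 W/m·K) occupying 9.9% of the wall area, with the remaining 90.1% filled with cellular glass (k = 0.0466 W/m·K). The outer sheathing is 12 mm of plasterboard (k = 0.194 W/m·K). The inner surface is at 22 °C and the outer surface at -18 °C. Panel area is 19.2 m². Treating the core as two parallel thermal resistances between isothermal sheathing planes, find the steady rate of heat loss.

Sheathing layers in series; stud and cavity paths in parallel between them.
R_inner = 0.013/(0.192×19.2) = 0.003526 K/W
R_stud  = 0.18/(53.7×0.099×19.2) = 0.001763 K/W
R_cav   = 0.18/(0.0466×0.901×19.2) = 0.2233 K/W
1/R_core = 1/R_stud + 1/R_cav → R_core = 0.00175 K/W
R_outer = 0.012/(0.194×19.2) = 0.003222 K/W
R_total = 0.008498 K/W
Q = ΔT/R_total = 40/0.008498

Q ≈ 4710 W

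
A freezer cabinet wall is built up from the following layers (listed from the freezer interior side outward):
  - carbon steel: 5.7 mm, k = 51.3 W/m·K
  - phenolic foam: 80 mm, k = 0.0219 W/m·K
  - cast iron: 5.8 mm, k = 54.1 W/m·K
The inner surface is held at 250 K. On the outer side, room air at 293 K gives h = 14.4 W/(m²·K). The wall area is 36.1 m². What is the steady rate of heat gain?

Thermal resistances in series:
R_carbon steel = L/(kA) = 0.0057/(51.3×36.1) = 3.078×10^-6 K/W
R_phenolic foam = L/(kA) = 0.08/(0.0219×36.1) = 0.1012 K/W
R_cast iron = L/(kA) = 0.0058/(54.1×36.1) = 2.97×10^-6 K/W
R_outer film = 1/(h_o·A) = 1/(14.4×36.1) = 0.001924 K/W
R_total = 0.1031 K/W
Q = ΔT / R_total = 43 / 0.1031

Q ≈ 417 W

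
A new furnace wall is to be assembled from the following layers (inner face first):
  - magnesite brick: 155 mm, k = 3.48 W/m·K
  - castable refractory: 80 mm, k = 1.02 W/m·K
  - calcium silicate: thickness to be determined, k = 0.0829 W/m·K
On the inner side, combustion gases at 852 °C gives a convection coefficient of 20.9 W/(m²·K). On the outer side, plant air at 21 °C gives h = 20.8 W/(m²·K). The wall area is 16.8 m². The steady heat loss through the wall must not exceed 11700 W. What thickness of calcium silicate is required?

Series thermal resistances:
R_inner film = 1/(h_i·A) = 1/(20.9×16.8) = 0.002848 K/W
R_magnesite brick = L/(kA) = 0.155/(3.48×16.8) = 0.002651 K/W
R_castable refractory = L/(kA) = 0.08/(1.02×16.8) = 0.004669 K/W
R_outer film = 1/(h_o·A) = 1/(20.8×16.8) = 0.002862 K/W
Sum of the known resistances R_other = 0.01303 K/W
Required total resistance R_tot = ΔT/Q_allow = 831/11700 = 0.07103 K/W
R_calcium silicate = R_tot − R_other = 0.058 K/W
L = R·k·A = 0.058×0.0829×16.8

L ≈ 80.8 mm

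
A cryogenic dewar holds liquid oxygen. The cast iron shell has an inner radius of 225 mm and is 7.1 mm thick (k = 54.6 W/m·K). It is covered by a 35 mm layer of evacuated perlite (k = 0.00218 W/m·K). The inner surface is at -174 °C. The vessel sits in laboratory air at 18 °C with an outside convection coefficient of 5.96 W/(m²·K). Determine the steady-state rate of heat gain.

Each spherical layer contributes R = (1/r_i − 1/r_o)/(4πk):
R_cast iron shell = (1/0.225 − 1/0.2321)/(4π×54.6) = 1.982×10^-4 K/W
R_evacuated perlite = (1/0.2321 − 1/0.2671)/(4π×0.00218) = 20.61 K/W
R_outer film = 1/(h·4πr_o²) = 1/(5.96×4π×0.2671²) = 0.1872 K/W
R_total = 20.8 K/W
Q = ΔT/R_total = 192/20.8

Q ≈ 9.23 W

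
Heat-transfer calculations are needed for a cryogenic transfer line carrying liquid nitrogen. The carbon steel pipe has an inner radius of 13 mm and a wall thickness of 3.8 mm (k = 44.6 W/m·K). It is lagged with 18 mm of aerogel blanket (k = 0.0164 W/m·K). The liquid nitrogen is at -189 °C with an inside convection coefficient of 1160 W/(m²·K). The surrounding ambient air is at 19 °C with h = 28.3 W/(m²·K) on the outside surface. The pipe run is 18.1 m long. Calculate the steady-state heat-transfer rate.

Radial resistances (cylindrical: R_cond = ln(r_o/r_i)/(2πkL), R_conv = 1/(h·2πrL)):
R_inner film = 1/(h_i·2πr₁L) = 1/(1160×2π×0.013×18.1) = 5.831×10^-4 K/W
R_carbon steel pipe wall = ln(16.8/13)/(2π×44.6×18.1) = 5.056×10^-5 K/W
R_aerogel blanket = ln(34.8/16.8)/(2π×0.0164×18.1) = 0.3905 K/W
R_outer film = 1/(h_o·2πr_oL) = 1/(28.3×2π×0.0348×18.1) = 0.008928 K/W
R_total = 0.4 K/W
Q = ΔT/R_total = 208/0.4

Q ≈ 520 W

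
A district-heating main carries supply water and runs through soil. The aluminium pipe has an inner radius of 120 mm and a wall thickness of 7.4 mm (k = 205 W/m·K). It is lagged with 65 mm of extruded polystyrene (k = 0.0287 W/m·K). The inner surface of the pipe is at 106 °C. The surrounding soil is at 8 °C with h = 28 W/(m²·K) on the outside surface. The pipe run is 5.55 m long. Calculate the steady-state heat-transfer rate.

Q ≈ 235 W

For a radial system each layer contributes R = ln(r_out/r_in)/(2πkL); films add R = 1/(hA).
R_aluminium pipe wall = ln(127.4/120)/(2π×205×5.55) = 8.371×10^-6 K/W
R_extruded polystyrene = ln(192.4/127.4)/(2π×0.0287×5.55) = 0.4119 K/W
R_outer film = 1/(h_o·2πr_oL) = 1/(28×2π×0.1924×5.55) = 0.005323 K/W
R_total = 0.4172 K/W
Q = ΔT/R_total = 98/0.4172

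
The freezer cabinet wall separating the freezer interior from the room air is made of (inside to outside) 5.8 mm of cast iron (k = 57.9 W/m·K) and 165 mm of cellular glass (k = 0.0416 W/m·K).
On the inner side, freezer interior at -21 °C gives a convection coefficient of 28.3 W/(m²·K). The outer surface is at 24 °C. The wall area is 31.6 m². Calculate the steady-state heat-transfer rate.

Model the wall as resistances in series:
R_inner film = 1/(h_i·A) = 1/(28.3×31.6) = 0.001118 K/W
R_cast iron = L/(kA) = 0.0058/(57.9×31.6) = 3.17×10^-6 K/W
R_cellular glass = L/(kA) = 0.165/(0.0416×31.6) = 0.1255 K/W
R_total = 0.1266 K/W
Q = ΔT / R_total = 45 / 0.1266

Q ≈ 355 W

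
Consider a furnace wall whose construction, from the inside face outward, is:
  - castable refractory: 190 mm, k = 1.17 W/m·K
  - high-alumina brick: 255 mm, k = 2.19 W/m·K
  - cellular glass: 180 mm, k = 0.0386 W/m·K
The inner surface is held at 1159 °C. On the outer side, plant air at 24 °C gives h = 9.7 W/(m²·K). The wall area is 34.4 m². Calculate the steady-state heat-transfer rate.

Thermal resistances in series:
R_castable refractory = L/(kA) = 0.19/(1.17×34.4) = 0.004721 K/W
R_high-alumina brick = L/(kA) = 0.255/(2.19×34.4) = 0.003385 K/W
R_cellular glass = L/(kA) = 0.18/(0.0386×34.4) = 0.1356 K/W
R_outer film = 1/(h_o·A) = 1/(9.7×34.4) = 0.002997 K/W
R_total = 0.1467 K/W
Q = ΔT / R_total = 1135 / 0.1467

Q ≈ 7740 W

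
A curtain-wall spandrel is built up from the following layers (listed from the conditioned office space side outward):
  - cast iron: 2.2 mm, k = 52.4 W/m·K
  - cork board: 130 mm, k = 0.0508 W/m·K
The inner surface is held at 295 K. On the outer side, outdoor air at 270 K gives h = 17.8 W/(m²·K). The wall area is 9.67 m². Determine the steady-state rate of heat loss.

Using the resistance-network approach (series):
R_cast iron = L/(kA) = 0.0022/(52.4×9.67) = 4.342×10^-6 K/W
R_cork board = L/(kA) = 0.13/(0.0508×9.67) = 0.2646 K/W
R_outer film = 1/(h_o·A) = 1/(17.8×9.67) = 0.00581 K/W
R_total = 0.2705 K/W
Q = ΔT / R_total = 25 / 0.2705

Q ≈ 92.4 W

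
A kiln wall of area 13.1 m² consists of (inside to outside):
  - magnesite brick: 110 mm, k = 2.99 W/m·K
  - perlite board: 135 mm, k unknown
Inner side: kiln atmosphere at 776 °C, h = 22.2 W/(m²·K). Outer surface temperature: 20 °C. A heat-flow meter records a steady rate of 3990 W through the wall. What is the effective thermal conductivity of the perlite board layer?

Model the wall as resistances in series:
R_inner film = 1/(h_i·A) = 1/(22.2×13.1) = 0.003439 K/W
R_magnesite brick = L/(kA) = 0.11/(2.99×13.1) = 0.002808 K/W
Sum of known resistances R_other = 0.006247 K/W
Total R = ΔT/Q = 756/3990 = 0.1895 K/W
R_perlite board = R_total − R_other = 0.1832 K/W
k = L/(R·A) = 0.135/(0.1832×13.1)

k ≈ 0.0562 W/(m·K)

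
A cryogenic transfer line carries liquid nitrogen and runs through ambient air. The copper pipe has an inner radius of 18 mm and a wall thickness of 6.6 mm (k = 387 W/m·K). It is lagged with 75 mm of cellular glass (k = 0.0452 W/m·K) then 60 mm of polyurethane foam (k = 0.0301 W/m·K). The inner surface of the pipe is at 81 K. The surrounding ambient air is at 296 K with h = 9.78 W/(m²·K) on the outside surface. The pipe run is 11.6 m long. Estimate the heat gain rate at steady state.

For a radial system each layer contributes R = ln(r_out/r_in)/(2πkL); films add R = 1/(hA).
R_copper pipe wall = ln(24.6/18)/(2π×387×11.6) = 1.107×10^-5 K/W
R_cellular glass = ln(99.6/24.6)/(2π×0.0452×11.6) = 0.4245 K/W
R_polyurethane foam = ln(159.6/99.6)/(2π×0.0301×11.6) = 0.2149 K/W
R_outer film = 1/(h_o·2πr_oL) = 1/(9.78×2π×0.1596×11.6) = 0.00879 K/W
R_total = 0.6482 K/W
Q = ΔT/R_total = 215/0.6482

Q ≈ 332 W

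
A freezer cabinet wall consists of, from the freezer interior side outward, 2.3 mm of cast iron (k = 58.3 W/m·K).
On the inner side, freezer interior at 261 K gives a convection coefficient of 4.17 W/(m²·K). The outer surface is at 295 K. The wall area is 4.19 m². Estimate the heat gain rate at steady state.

Model the wall as resistances in series:
R_inner film = 1/(h_i·A) = 1/(4.17×4.19) = 0.05723 K/W
R_cast iron = L/(kA) = 0.0023/(58.3×4.19) = 9.416×10^-6 K/W
R_total = 0.05724 K/W
Q = ΔT / R_total = 34 / 0.05724

Q ≈ 594 W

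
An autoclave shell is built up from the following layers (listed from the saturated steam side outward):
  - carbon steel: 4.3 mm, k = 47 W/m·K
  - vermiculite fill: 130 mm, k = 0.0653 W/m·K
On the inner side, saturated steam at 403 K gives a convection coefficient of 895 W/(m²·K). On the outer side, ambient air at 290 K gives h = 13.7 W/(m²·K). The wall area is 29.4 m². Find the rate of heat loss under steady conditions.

Q ≈ 1610 W

Thermal resistances in series:
R_inner film = 1/(h_i·A) = 1/(895×29.4) = 3.8×10^-5 K/W
R_carbon steel = L/(kA) = 0.0043/(47×29.4) = 3.112×10^-6 K/W
R_vermiculite fill = L/(kA) = 0.13/(0.0653×29.4) = 0.06771 K/W
R_outer film = 1/(h_o·A) = 1/(13.7×29.4) = 0.002483 K/W
R_total = 0.07024 K/W
Q = ΔT / R_total = 113 / 0.07024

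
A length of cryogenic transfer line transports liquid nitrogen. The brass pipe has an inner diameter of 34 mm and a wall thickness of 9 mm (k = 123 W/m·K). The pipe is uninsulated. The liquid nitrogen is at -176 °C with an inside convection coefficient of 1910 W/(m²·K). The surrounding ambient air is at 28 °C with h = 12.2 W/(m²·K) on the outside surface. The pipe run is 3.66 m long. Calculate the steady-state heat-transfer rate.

Cylindrical conduction, so R = ln(r₂/r₁)/(2πkL) per layer, in series:
R_inner film = 1/(h_i·2πr₁L) = 1/(1910×2π×0.017×3.66) = 0.001339 K/W
R_brass pipe wall = ln(26/17)/(2π×123×3.66) = 1.502×10^-4 K/W
R_outer film = 1/(h_o·2πr_oL) = 1/(12.2×2π×0.026×3.66) = 0.1371 K/W
R_total = 0.1386 K/W
Q = ΔT/R_total = 204/0.1386

Q ≈ 1470 W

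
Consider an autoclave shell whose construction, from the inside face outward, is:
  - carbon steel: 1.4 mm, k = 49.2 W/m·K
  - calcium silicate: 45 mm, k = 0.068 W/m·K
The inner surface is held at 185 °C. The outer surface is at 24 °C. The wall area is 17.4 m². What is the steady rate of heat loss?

Thermal resistances in series:
R_carbon steel = L/(kA) = 0.0014/(49.2×17.4) = 1.635×10^-6 K/W
R_calcium silicate = L/(kA) = 0.045/(0.068×17.4) = 0.03803 K/W
R_total = 0.03803 K/W
Q = ΔT / R_total = 161 / 0.03803

Q ≈ 4230 W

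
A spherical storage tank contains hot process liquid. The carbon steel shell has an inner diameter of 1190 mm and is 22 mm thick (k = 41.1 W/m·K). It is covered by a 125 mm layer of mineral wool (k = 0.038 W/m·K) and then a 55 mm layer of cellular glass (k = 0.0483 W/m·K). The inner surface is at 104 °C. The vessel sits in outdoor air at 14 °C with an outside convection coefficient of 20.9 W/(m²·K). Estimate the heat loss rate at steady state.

Radial (spherical) resistances in series:
R_carbon steel shell = (1/0.595 − 1/0.617)/(4π×41.1) = 1.16×10^-4 K/W
R_mineral wool = (1/0.617 − 1/0.742)/(4π×0.038) = 0.5718 K/W
R_cellular glass = (1/0.742 − 1/0.797)/(4π×0.0483) = 0.1532 K/W
R_outer film = 1/(h·4πr_o²) = 1/(20.9×4π×0.797²) = 0.005994 K/W
R_total = 0.7311 K/W
Q = ΔT/R_total = 90/0.7311

Q ≈ 123 W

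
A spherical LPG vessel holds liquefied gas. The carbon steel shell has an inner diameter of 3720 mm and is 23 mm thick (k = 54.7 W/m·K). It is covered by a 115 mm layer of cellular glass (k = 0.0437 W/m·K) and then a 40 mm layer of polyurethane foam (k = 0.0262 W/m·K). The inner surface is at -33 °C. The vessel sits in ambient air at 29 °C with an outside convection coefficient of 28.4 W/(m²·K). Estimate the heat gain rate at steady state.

Radial (spherical) resistances in series:
R_carbon steel shell = (1/1.86 − 1/1.883)/(4π×54.7) = 9.554×10^-6 K/W
R_cellular glass = (1/1.883 − 1/1.998)/(4π×0.0437) = 0.05566 K/W
R_polyurethane foam = (1/1.998 − 1/2.038)/(4π×0.0262) = 0.02984 K/W
R_outer film = 1/(h·4πr_o²) = 1/(28.4×4π×2.038²) = 6.746×10^-4 K/W
R_total = 0.08618 K/W
Q = ΔT/R_total = 62/0.08618

Q ≈ 719 W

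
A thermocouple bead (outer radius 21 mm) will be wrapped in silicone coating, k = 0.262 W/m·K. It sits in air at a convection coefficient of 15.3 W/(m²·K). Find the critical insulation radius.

r_cr ≈ 34.2 mm

For a sphere r_cr = 2k/h = 2×0.262/15.3
r_cr = 34.2 mm; since the bare radius (21 mm) is below r_cr, adding a thin layer of insulation will *increase* heat loss.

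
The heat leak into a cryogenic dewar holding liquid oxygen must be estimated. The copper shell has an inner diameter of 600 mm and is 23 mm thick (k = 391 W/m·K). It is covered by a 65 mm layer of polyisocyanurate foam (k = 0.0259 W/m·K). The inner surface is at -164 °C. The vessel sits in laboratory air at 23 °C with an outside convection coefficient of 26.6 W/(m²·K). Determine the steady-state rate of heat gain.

Q ≈ 116 W

Spherical conduction: R = (1/r_in − 1/r_out)/(4πk) per layer; series-sum.
R_copper shell = (1/0.3 − 1/0.323)/(4π×391) = 4.831×10^-5 K/W
R_polyisocyanurate foam = (1/0.323 − 1/0.388)/(4π×0.0259) = 1.594 K/W
R_outer film = 1/(h·4πr_o²) = 1/(26.6×4π×0.388²) = 0.01987 K/W
R_total = 1.613 K/W
Q = ΔT/R_total = 187/1.613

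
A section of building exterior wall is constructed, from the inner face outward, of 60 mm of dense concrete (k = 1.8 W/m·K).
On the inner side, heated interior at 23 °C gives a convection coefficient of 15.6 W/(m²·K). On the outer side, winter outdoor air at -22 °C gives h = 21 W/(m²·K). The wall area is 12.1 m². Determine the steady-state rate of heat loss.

Q ≈ 3750 W

Model the wall as resistances in series:
R_inner film = 1/(h_i·A) = 1/(15.6×12.1) = 0.005298 K/W
R_dense concrete = L/(kA) = 0.06/(1.8×12.1) = 0.002755 K/W
R_outer film = 1/(h_o·A) = 1/(21×12.1) = 0.003935 K/W
R_total = 0.01199 K/W
Q = ΔT / R_total = 45 / 0.01199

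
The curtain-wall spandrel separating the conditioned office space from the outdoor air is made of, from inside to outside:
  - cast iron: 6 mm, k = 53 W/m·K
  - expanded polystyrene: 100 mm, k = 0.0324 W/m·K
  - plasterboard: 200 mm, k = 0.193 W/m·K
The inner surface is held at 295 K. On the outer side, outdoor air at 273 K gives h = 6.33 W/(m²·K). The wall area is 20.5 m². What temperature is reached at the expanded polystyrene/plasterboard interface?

Thermal resistances in series:
R_cast iron = L/(kA) = 0.006/(53×20.5) = 5.522×10^-6 K/W
R_expanded polystyrene = L/(kA) = 0.1/(0.0324×20.5) = 0.1506 K/W
R_plasterboard = L/(kA) = 0.2/(0.193×20.5) = 0.05055 K/W
R_outer film = 1/(h_o·A) = 1/(6.33×20.5) = 0.007706 K/W
R_total = 0.2088 K/W;  Q = ΔT/R_total = 22/0.2088 = 105.4 W
T_interface = T_inner − Q·ΣR(inner→interface) = 295 − 105×0.1506

T ≈ 279 K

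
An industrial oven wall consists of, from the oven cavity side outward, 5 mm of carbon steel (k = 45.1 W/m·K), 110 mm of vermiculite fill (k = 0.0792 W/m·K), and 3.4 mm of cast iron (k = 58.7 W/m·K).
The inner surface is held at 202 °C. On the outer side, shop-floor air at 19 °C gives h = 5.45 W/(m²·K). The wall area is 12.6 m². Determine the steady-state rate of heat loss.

Q ≈ 1470 W

Model the wall as resistances in series:
R_carbon steel = L/(kA) = 0.005/(45.1×12.6) = 8.799×10^-6 K/W
R_vermiculite fill = L/(kA) = 0.11/(0.0792×12.6) = 0.1102 K/W
R_cast iron = L/(kA) = 0.0034/(58.7×12.6) = 4.597×10^-6 K/W
R_outer film = 1/(h_o·A) = 1/(5.45×12.6) = 0.01456 K/W
R_total = 0.1248 K/W
Q = ΔT / R_total = 183 / 0.1248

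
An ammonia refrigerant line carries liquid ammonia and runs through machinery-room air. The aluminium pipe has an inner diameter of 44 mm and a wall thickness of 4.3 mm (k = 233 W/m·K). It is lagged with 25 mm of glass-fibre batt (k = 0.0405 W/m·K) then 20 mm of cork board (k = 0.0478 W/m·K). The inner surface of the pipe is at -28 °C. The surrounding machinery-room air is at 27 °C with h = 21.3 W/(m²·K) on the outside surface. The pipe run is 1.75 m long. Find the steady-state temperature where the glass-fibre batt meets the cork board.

T ≈ 9.74 °C

For a radial system each layer contributes R = ln(r_out/r_in)/(2πkL); films add R = 1/(hA).
R_aluminium pipe wall = ln(26.3/22)/(2π×233×1.75) = 6.968×10^-5 K/W
R_glass-fibre batt = ln(51.3/26.3)/(2π×0.0405×1.75) = 1.5 K/W
R_cork board = ln(71.3/51.3)/(2π×0.0478×1.75) = 0.6264 K/W
R_outer film = 1/(h_o·2πr_oL) = 1/(21.3×2π×0.0713×1.75) = 0.05988 K/W
R_total = 2.187 K/W
Q = ΔT/R_total = 55/2.187
Q = 25.2 W
T_interface = T_inner + Q·ΣR(inner→interface) = -28 + 25.2×1.5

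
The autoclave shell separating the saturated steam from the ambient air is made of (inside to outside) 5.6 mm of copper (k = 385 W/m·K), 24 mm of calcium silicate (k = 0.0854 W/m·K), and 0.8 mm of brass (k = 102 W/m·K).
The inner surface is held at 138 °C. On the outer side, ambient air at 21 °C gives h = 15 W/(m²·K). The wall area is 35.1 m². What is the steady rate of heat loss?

Q ≈ 11800 W

Model the wall as resistances in series:
R_copper = L/(kA) = 0.0056/(385×35.1) = 4.144×10^-7 K/W
R_calcium silicate = L/(kA) = 0.024/(0.0854×35.1) = 0.008007 K/W
R_brass = L/(kA) = 0.0008/(102×35.1) = 2.235×10^-7 K/W
R_outer film = 1/(h_o·A) = 1/(15×35.1) = 0.001899 K/W
R_total = 0.009907 K/W
Q = ΔT / R_total = 117 / 0.009907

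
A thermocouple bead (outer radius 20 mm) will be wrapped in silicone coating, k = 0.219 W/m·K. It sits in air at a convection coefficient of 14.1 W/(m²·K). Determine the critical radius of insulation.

r_cr ≈ 31.1 mm

For a sphere r_cr = 2k/h = 2×0.219/14.1
r_cr = 31.1 mm; since the bare radius (20 mm) is below r_cr, adding a thin layer of insulation will *increase* heat loss.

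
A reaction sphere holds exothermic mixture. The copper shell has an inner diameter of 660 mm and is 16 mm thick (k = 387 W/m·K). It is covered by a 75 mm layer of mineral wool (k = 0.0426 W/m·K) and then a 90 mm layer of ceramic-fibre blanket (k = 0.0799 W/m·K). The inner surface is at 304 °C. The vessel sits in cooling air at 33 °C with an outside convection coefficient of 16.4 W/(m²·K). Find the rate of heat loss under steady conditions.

Radial (spherical) resistances in series:
R_copper shell = (1/0.33 − 1/0.346)/(4π×387) = 2.881×10^-5 K/W
R_mineral wool = (1/0.346 − 1/0.421)/(4π×0.0426) = 0.9618 K/W
R_ceramic-fibre blanket = (1/0.421 − 1/0.511)/(4π×0.0799) = 0.4167 K/W
R_outer film = 1/(h·4πr_o²) = 1/(16.4×4π×0.511²) = 0.01858 K/W
R_total = 1.397 K/W
Q = ΔT/R_total = 271/1.397

Q ≈ 194 W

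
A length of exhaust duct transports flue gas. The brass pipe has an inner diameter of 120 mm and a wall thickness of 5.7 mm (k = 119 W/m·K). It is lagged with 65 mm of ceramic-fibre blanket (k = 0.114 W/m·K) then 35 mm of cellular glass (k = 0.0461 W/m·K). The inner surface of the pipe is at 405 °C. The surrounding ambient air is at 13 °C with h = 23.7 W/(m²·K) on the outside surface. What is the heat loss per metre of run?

Treating each annulus and film as a series resistance:
R_brass pipe wall = ln(65.7/60)/(2π×119×1) = 1.214×10^-4 K/W
R_ceramic-fibre blanket = ln(130.7/65.7)/(2π×0.114×1) = 0.9602 K/W
R_cellular glass = ln(165.7/130.7)/(2π×0.0461×1) = 0.8192 K/W
R_outer film = 1/(h_o·2πr_oL) = 1/(23.7×2π×0.1657×1) = 0.04053 K/W
R_total = 1.82 K/W
Q = ΔT/R_total = 392/1.82

q′ ≈ 215 W/m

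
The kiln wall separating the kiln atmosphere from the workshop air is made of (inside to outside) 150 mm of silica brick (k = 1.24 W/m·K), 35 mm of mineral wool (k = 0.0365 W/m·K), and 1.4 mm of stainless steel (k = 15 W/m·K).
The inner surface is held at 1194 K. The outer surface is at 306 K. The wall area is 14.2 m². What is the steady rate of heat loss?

Q ≈ 11700 W

Treating each layer as a thermal resistance in series:
R_silica brick = L/(kA) = 0.15/(1.24×14.2) = 0.008519 K/W
R_mineral wool = L/(kA) = 0.035/(0.0365×14.2) = 0.06753 K/W
R_stainless steel = L/(kA) = 0.0014/(15×14.2) = 6.573×10^-6 K/W
R_total = 0.07605 K/W
Q = ΔT / R_total = 888 / 0.07605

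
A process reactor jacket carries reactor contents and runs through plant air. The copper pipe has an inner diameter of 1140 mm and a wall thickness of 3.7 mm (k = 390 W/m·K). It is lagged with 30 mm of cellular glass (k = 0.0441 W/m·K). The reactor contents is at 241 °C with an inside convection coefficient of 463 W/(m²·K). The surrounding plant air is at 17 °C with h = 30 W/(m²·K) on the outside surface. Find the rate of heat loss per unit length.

q′ ≈ 1160 W/m

Cylindrical conduction, so R = ln(r₂/r₁)/(2πkL) per layer, in series:
R_inner film = 1/(h_i·2πr₁L) = 1/(463×2π×0.57×1) = 6.031×10^-4 K/W
R_copper pipe wall = ln(573.7/570)/(2π×390×1) = 2.64×10^-6 K/W
R_cellular glass = ln(603.7/573.7)/(2π×0.0441×1) = 0.184 K/W
R_outer film = 1/(h_o·2πr_oL) = 1/(30×2π×0.6037×1) = 0.008788 K/W
R_total = 0.1933 K/W
Q = ΔT/R_total = 224/0.1933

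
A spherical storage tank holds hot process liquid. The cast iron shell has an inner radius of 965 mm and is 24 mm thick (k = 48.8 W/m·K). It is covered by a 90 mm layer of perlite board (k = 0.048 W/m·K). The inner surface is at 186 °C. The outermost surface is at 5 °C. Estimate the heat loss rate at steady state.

Spherical conduction: R = (1/r_in − 1/r_out)/(4πk) per layer; series-sum.
R_cast iron shell = (1/0.965 − 1/0.989)/(4π×48.8) = 4.101×10^-5 K/W
R_perlite board = (1/0.989 − 1/1.079)/(4π×0.048) = 0.1398 K/W
R_total = 0.1399 K/W
Q = ΔT/R_total = 181/0.1399

Q ≈ 1290 W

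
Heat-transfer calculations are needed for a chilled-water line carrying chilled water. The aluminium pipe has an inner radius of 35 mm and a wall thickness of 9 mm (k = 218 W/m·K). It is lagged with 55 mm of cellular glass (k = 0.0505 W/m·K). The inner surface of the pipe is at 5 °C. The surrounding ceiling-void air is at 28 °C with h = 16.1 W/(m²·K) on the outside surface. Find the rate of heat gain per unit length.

q′ ≈ 8.66 W/m

Radial resistances (cylindrical: R_cond = ln(r_o/r_i)/(2πkL), R_conv = 1/(h·2πrL)):
R_aluminium pipe wall = ln(44/35)/(2π×218×1) = 1.671×10^-4 K/W
R_cellular glass = ln(99/44)/(2π×0.0505×1) = 2.556 K/W
R_outer film = 1/(h_o·2πr_oL) = 1/(16.1×2π×0.099×1) = 0.09985 K/W
R_total = 2.656 K/W
Q = ΔT/R_total = 23/2.656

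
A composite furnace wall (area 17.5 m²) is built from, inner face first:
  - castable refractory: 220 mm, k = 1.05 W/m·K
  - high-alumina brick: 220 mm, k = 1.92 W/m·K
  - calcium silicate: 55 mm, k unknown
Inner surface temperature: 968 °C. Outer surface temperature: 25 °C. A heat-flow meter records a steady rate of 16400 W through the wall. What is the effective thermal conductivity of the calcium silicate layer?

Using the resistance-network approach (series):
R_castable refractory = L/(kA) = 0.22/(1.05×17.5) = 0.01197 K/W
R_high-alumina brick = L/(kA) = 0.22/(1.92×17.5) = 0.006548 K/W
Sum of known resistances R_other = 0.01852 K/W
Total R = ΔT/Q = 943/16400 = 0.0575 K/W
R_calcium silicate = R_total − R_other = 0.03898 K/W
k = L/(R·A) = 0.055/(0.03898×17.5)

k ≈ 0.0806 W/(m·K)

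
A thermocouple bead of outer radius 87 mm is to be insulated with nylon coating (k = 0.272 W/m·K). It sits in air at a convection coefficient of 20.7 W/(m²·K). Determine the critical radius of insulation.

For a sphere r_cr = 2k/h = 2×0.272/20.7
r_cr = 26.3 mm; since the bare radius (87 mm) is above r_cr, any added insulation will reduce heat loss.

r_cr ≈ 26.3 mm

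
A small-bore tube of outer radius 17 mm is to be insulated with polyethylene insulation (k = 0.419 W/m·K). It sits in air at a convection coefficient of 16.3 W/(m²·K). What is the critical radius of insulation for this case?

For a cylinder r_cr = k/h = 0.419/16.3
r_cr = 25.7 mm; since the bare radius (17 mm) is below r_cr, adding a thin layer of insulation will *increase* heat loss.

r_cr ≈ 25.7 mm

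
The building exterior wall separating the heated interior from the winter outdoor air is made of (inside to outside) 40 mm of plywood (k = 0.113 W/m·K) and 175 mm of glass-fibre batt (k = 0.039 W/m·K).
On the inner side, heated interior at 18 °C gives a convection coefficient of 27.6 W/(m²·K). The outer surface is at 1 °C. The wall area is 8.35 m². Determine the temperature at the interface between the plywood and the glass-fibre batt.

T ≈ 16.6 °C

Thermal resistances in series:
R_inner film = 1/(h_i·A) = 1/(27.6×8.35) = 0.004339 K/W
R_plywood = L/(kA) = 0.04/(0.113×8.35) = 0.04239 K/W
R_glass-fibre batt = L/(kA) = 0.175/(0.039×8.35) = 0.5374 K/W
R_total = 0.5841 K/W;  Q = ΔT/R_total = 17/0.5841 = 29.1 W
T_interface = T_inner − Q·ΣR(inner→interface) = 18 − 29.1×0.04673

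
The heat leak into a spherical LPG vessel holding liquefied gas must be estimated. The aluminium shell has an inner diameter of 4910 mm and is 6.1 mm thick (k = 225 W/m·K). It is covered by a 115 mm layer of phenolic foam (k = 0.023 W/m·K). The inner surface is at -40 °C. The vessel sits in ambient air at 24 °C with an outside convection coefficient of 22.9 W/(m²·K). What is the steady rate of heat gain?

Q ≈ 1010 W

For a spherical shell R = (1/r₁ − 1/r₂)/(4πk); film R = 1/(h·4πr²). In series:
R_aluminium shell = (1/2.455 − 1/2.4611)/(4π×225) = 3.571×10^-7 K/W
R_phenolic foam = (1/2.4611 − 1/2.5761)/(4π×0.023) = 0.06276 K/W
R_outer film = 1/(h·4πr_o²) = 1/(22.9×4π×2.5761²) = 5.236×10^-4 K/W
R_total = 0.06328 K/W
Q = ΔT/R_total = 64/0.06328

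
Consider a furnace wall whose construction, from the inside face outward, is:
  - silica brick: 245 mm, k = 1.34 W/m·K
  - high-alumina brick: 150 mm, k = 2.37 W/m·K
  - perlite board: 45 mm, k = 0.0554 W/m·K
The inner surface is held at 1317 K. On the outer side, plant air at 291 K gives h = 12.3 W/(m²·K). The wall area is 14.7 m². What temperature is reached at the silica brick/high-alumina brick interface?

T ≈ 1150 K

Using the resistance-network approach (series):
R_silica brick = L/(kA) = 0.245/(1.34×14.7) = 0.01244 K/W
R_high-alumina brick = L/(kA) = 0.15/(2.37×14.7) = 0.004306 K/W
R_perlite board = L/(kA) = 0.045/(0.0554×14.7) = 0.05526 K/W
R_outer film = 1/(h_o·A) = 1/(12.3×14.7) = 0.005531 K/W
R_total = 0.07753 K/W;  Q = ΔT/R_total = 1026/0.07753 = 13230 W
T_interface = T_inner − Q·ΣR(inner→interface) = 1317 − 13200×0.01244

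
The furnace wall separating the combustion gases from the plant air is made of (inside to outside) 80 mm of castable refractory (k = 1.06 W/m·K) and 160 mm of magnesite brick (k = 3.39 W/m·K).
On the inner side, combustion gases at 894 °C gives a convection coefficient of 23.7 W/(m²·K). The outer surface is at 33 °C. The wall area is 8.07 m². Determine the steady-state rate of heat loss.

Treating each layer as a thermal resistance in series:
R_inner film = 1/(h_i·A) = 1/(23.7×8.07) = 0.005229 K/W
R_castable refractory = L/(kA) = 0.08/(1.06×8.07) = 0.009352 K/W
R_magnesite brick = L/(kA) = 0.16/(3.39×8.07) = 0.005849 K/W
R_total = 0.02043 K/W
Q = ΔT / R_total = 861 / 0.02043

Q ≈ 42100 W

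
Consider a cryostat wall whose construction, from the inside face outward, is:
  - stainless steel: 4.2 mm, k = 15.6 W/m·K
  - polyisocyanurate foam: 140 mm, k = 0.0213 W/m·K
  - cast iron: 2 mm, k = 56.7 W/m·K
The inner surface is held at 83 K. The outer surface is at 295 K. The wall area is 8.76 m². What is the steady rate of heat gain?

Q ≈ 283 W

Thermal resistances in series:
R_stainless steel = L/(kA) = 0.0042/(15.6×8.76) = 3.073×10^-5 K/W
R_polyisocyanurate foam = L/(kA) = 0.14/(0.0213×8.76) = 0.7503 K/W
R_cast iron = L/(kA) = 0.002/(56.7×8.76) = 4.027×10^-6 K/W
R_total = 0.7504 K/W
Q = ΔT / R_total = 212 / 0.7504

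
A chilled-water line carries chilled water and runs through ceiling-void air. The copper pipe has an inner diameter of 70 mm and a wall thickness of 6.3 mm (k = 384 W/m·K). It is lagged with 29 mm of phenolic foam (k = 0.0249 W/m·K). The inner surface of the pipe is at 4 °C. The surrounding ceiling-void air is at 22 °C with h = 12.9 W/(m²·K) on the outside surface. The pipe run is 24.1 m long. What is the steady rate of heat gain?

Per-layer cylindrical resistances, series-summed:
R_copper pipe wall = ln(41.3/35)/(2π×384×24.1) = 2.846×10^-6 K/W
R_phenolic foam = ln(70.3/41.3)/(2π×0.0249×24.1) = 0.1411 K/W
R_outer film = 1/(h_o·2πr_oL) = 1/(12.9×2π×0.0703×24.1) = 0.007282 K/W
R_total = 0.1484 K/W
Q = ΔT/R_total = 18/0.1484

Q ≈ 121 W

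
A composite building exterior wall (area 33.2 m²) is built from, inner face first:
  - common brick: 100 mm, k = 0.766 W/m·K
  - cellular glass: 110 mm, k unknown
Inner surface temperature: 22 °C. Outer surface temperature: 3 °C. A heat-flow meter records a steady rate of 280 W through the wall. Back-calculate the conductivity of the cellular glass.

k ≈ 0.0518 W/(m·K)

Thermal resistances in series:
R_common brick = L/(kA) = 0.1/(0.766×33.2) = 0.003932 K/W
Sum of known resistances R_other = 0.003932 K/W
Total R = ΔT/Q = 19/280 = 0.06786 K/W
R_cellular glass = R_total − R_other = 0.06392 K/W
k = L/(R·A) = 0.11/(0.06392×33.2)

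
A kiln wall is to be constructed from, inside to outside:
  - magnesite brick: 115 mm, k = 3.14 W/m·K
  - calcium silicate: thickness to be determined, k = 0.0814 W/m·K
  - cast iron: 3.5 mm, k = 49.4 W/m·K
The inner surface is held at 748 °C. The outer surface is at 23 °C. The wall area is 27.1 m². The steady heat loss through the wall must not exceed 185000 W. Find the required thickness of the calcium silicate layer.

Treating each layer as a thermal resistance in series:
R_magnesite brick = L/(kA) = 0.115/(3.14×27.1) = 0.001351 K/W
R_cast iron = L/(kA) = 0.0035/(49.4×27.1) = 2.614×10^-6 K/W
Sum of the known resistances R_other = 0.001354 K/W
Required total resistance R_tot = ΔT/Q_allow = 725/185000 = 0.003919 K/W
R_calcium silicate = R_tot − R_other = 0.002565 K/W
L = R·k·A = 0.002565×0.0814×27.1

L ≈ 5.66 mm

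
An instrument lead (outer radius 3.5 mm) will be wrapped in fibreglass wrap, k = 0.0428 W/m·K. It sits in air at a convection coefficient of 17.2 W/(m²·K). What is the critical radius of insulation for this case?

r_cr ≈ 2.49 mm

For a cylinder r_cr = k/h = 0.0428/17.2
r_cr = 2.49 mm; since the bare radius (3.5 mm) is above r_cr, any added insulation will reduce heat loss.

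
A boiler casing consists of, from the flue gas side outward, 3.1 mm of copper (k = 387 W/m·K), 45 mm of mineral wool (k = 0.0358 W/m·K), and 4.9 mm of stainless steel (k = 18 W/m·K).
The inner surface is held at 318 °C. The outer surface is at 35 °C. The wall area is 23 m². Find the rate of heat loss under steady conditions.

Thermal resistances in series:
R_copper = L/(kA) = 0.0031/(387×23) = 3.483×10^-7 K/W
R_mineral wool = L/(kA) = 0.045/(0.0358×23) = 0.05465 K/W
R_stainless steel = L/(kA) = 0.0049/(18×23) = 1.184×10^-5 K/W
R_total = 0.05466 K/W
Q = ΔT / R_total = 283 / 0.05466

Q ≈ 5180 W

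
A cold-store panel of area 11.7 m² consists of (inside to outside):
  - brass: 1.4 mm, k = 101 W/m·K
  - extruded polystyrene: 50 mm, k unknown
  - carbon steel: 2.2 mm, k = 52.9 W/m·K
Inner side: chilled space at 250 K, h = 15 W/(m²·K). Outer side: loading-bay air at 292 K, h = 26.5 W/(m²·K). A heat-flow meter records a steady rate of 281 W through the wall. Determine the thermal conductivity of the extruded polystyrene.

k ≈ 0.0304 W/(m·K)

Series thermal resistances:
R_inner film = 1/(h_i·A) = 1/(15×11.7) = 0.005698 K/W
R_brass = L/(kA) = 0.0014/(101×11.7) = 1.185×10^-6 K/W
R_carbon steel = L/(kA) = 0.0022/(52.9×11.7) = 3.555×10^-6 K/W
R_outer film = 1/(h_o·A) = 1/(26.5×11.7) = 0.003225 K/W
Sum of known resistances R_other = 0.008928 K/W
Total R = ΔT/Q = 42/281 = 0.1495 K/W
R_extruded polystyrene = R_total − R_other = 0.1405 K/W
k = L/(R·A) = 0.05/(0.1405×11.7)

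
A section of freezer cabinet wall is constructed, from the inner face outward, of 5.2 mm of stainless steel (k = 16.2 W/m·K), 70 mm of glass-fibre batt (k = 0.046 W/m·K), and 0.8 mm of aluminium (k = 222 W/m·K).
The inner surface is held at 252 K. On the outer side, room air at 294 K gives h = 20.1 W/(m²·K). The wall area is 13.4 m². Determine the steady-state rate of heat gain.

Q ≈ 358 W

Treating each layer as a thermal resistance in series:
R_stainless steel = L/(kA) = 0.0052/(16.2×13.4) = 2.395×10^-5 K/W
R_glass-fibre batt = L/(kA) = 0.07/(0.046×13.4) = 0.1136 K/W
R_aluminium = L/(kA) = 0.0008/(222×13.4) = 2.689×10^-7 K/W
R_outer film = 1/(h_o·A) = 1/(20.1×13.4) = 0.003713 K/W
R_total = 0.1173 K/W
Q = ΔT / R_total = 42 / 0.1173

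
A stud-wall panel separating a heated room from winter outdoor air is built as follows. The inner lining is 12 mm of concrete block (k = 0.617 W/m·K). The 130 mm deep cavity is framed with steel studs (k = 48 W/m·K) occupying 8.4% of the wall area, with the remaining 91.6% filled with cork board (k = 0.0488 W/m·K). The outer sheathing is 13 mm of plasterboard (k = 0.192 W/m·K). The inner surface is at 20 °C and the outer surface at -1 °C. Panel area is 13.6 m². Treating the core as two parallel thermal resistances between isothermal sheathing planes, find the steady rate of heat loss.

Q ≈ 2400 W

Sheathing layers in series; stud and cavity paths in parallel between them.
R_inner = 0.012/(0.617×13.6) = 0.00143 K/W
R_stud  = 0.13/(48×0.084×13.6) = 0.002371 K/W
R_cav   = 0.13/(0.0488×0.916×13.6) = 0.2138 K/W
1/R_core = 1/R_stud + 1/R_cav → R_core = 0.002345 K/W
R_outer = 0.013/(0.192×13.6) = 0.004979 K/W
R_total = 0.008753 K/W
Q = ΔT/R_total = 21/0.008753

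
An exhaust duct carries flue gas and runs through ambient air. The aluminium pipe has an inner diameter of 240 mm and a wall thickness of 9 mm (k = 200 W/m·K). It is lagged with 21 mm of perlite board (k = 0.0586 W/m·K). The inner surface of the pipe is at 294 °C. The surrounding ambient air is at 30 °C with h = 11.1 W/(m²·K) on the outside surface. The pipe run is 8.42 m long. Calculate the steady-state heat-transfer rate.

Q ≈ 4400 W

Per-layer cylindrical resistances, series-summed:
R_aluminium pipe wall = ln(129/120)/(2π×200×8.42) = 6.835×10^-6 K/W
R_perlite board = ln(150/129)/(2π×0.0586×8.42) = 0.04865 K/W
R_outer film = 1/(h_o·2πr_oL) = 1/(11.1×2π×0.15×8.42) = 0.01135 K/W
R_total = 0.06001 K/W
Q = ΔT/R_total = 264/0.06001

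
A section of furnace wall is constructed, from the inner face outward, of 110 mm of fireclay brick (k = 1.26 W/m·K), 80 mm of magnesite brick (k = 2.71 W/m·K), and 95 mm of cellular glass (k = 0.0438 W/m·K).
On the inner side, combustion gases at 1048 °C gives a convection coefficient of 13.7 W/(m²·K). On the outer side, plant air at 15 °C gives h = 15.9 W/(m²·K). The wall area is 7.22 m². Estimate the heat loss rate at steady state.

Q ≈ 3080 W

Treating each layer as a thermal resistance in series:
R_inner film = 1/(h_i·A) = 1/(13.7×7.22) = 0.01011 K/W
R_fireclay brick = L/(kA) = 0.11/(1.26×7.22) = 0.01209 K/W
R_magnesite brick = L/(kA) = 0.08/(2.71×7.22) = 0.004089 K/W
R_cellular glass = L/(kA) = 0.095/(0.0438×7.22) = 0.3004 K/W
R_outer film = 1/(h_o·A) = 1/(15.9×7.22) = 0.008711 K/W
R_total = 0.3354 K/W
Q = ΔT / R_total = 1033 / 0.3354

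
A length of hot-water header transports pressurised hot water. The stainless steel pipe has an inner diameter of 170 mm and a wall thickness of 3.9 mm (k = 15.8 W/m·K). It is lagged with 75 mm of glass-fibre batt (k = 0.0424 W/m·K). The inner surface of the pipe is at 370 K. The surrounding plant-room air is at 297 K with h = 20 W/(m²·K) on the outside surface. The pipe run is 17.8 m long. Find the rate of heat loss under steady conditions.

Q ≈ 554 W

Radial resistances (cylindrical: R_cond = ln(r_o/r_i)/(2πkL), R_conv = 1/(h·2πrL)):
R_stainless steel pipe wall = ln(88.9/85)/(2π×15.8×17.8) = 2.539×10^-5 K/W
R_glass-fibre batt = ln(163.9/88.9)/(2π×0.0424×17.8) = 0.129 K/W
R_outer film = 1/(h_o·2πr_oL) = 1/(20×2π×0.1639×17.8) = 0.002728 K/W
R_total = 0.1318 K/W
Q = ΔT/R_total = 73/0.1318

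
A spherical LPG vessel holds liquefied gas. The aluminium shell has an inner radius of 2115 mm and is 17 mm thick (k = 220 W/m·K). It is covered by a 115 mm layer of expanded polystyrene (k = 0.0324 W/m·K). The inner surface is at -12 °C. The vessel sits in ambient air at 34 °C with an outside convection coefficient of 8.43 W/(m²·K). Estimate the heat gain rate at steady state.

Q ≈ 756 W

Spherical conduction: R = (1/r_in − 1/r_out)/(4πk) per layer; series-sum.
R_aluminium shell = (1/2.115 − 1/2.132)/(4π×220) = 1.364×10^-6 K/W
R_expanded polystyrene = (1/2.132 − 1/2.247)/(4π×0.0324) = 0.05896 K/W
R_outer film = 1/(h·4πr_o²) = 1/(8.43×4π×2.247²) = 0.00187 K/W
R_total = 0.06083 K/W
Q = ΔT/R_total = 46/0.06083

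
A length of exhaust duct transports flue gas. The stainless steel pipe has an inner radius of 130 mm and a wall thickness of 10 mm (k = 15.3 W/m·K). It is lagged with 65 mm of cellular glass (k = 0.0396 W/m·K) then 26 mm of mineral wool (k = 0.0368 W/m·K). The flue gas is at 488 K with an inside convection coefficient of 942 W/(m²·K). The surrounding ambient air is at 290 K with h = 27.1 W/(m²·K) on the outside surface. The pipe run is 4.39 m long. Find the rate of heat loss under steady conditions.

Q ≈ 419 W

Per-layer cylindrical resistances, series-summed:
R_inner film = 1/(h_i·2πr₁L) = 1/(942×2π×0.13×4.39) = 2.96×10^-4 K/W
R_stainless steel pipe wall = ln(140/130)/(2π×15.3×4.39) = 1.756×10^-4 K/W
R_cellular glass = ln(205/140)/(2π×0.0396×4.39) = 0.3491 K/W
R_mineral wool = ln(231/205)/(2π×0.0368×4.39) = 0.1176 K/W
R_outer film = 1/(h_o·2πr_oL) = 1/(27.1×2π×0.231×4.39) = 0.005791 K/W
R_total = 0.473 K/W
Q = ΔT/R_total = 198/0.473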